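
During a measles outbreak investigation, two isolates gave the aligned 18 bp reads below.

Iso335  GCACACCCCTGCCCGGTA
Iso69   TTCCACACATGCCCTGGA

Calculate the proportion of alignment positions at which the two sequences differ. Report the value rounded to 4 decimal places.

0.3889

Differing sites — 1:G/T; 2:C/T; 3:A/C; 7:C/A; 9:C/A; 15:G/T; 17:T/G.
There are 7 differences over 18 sites, so p = 7/18 = 0.3889.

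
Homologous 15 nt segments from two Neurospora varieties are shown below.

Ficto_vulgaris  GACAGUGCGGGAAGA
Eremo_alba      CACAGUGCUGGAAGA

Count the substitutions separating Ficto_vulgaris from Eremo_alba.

Mismatches occur at site 1 (G→C), site 9 (G→U).
That gives 2 mismatches out of 15 aligned sites, so the Hamming distance is 2.

2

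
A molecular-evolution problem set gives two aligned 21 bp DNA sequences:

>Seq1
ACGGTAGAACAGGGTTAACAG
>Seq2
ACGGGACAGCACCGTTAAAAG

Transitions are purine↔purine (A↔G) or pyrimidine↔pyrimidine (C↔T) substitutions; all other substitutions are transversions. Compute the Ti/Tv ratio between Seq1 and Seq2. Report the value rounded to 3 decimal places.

Differing sites — 5:T/G (Tv); 7:G/C (Tv); 9:A/G (Ti); 12:G/C (Tv); 13:G/C (Tv); 19:C/A (Tv).
Of the 6 differences, 1 transition and 5 transversions, so Ti/Tv = 1/5 = 0.200.

0.200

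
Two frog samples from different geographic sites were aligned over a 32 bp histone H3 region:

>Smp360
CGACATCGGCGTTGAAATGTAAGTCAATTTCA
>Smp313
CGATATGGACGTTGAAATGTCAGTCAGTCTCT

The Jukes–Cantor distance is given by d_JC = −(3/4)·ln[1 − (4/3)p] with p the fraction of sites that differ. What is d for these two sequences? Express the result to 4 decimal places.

Differing sites — 4:C/T; 7:C/G; 9:G/A; 21:A/C; 27:A/G; 29:T/C; 32:A/T.
p = 7/32 = 0.218750.
d = −0.75 · ln(1 − (4/3)·0.218750) = −0.75 · ln(0.708333) = −0.75 · (-0.344841) = 0.2586.

0.2586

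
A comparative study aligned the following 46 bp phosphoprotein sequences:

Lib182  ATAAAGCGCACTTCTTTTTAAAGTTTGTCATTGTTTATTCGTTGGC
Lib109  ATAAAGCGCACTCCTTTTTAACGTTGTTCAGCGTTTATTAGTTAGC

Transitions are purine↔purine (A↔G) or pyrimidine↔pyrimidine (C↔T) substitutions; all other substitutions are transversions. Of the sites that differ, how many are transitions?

3

Differing sites — 13:T/C (Ti); 22:A/C (Tv); 26:T/G (Tv); 27:G/T (Tv); 31:T/G (Tv); 32:T/C (Ti); 40:C/A (Tv); 44:G/A (Ti).
Of the 8 differences, 3 transitions and 5 transversions, so the answer is 3.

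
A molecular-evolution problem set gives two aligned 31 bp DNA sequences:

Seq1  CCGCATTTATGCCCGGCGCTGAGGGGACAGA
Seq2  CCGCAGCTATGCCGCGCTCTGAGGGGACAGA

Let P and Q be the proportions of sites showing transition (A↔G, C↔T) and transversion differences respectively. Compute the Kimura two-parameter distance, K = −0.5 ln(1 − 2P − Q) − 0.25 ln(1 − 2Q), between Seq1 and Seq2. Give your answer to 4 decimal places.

0.1822

The sequences differ at positions 6 (T/G, transversion), 7 (T/C, transition), 14 (C/G, transversion), 15 (G/C, transversion), 18 (G/T, transversion).
Of the 5 differences, 1 transition and 4 transversions over 31 sites: P = 1/31 = 0.032258, Q = 4/31 = 0.129032.
d = −0.5·ln(0.806452) − 0.25·ln(0.741936) = −0.5·(-0.215111) − 0.25·(-0.298492) = 0.1822.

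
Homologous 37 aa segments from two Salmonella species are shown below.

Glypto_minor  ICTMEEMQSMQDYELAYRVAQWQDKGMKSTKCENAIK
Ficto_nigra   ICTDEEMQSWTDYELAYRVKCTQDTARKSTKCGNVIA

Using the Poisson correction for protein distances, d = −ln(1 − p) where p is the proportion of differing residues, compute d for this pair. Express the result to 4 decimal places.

0.3920

Mismatches occur at site 4 (M↔D), site 10 (M↔W), site 11 (Q↔T), site 20 (A↔K), site 21 (Q↔C), site 22 (W↔T), site 25 (K↔T), site 26 (G↔A), site 27 (M↔R), site 33 (E↔G), site 35 (A↔V), site 37 (K↔A).
p = 12/37 = 0.324324.
d = −ln(1 − 0.324324) = −ln(0.675676) = 0.3920.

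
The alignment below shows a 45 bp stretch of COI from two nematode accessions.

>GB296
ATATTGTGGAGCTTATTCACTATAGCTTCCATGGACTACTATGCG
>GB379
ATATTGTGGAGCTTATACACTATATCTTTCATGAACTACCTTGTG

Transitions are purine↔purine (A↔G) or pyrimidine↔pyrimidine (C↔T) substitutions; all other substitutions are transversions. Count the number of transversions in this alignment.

3

The sequences differ at positions 17 (T/A, transversion), 25 (G/T, transversion), 29 (C/T, transition), 34 (G/A, transition), 40 (T/C, transition), 41 (A/T, transversion), 44 (C/T, transition).
Of the 7 differences, 4 transitions and 3 transversions, so the answer is 3.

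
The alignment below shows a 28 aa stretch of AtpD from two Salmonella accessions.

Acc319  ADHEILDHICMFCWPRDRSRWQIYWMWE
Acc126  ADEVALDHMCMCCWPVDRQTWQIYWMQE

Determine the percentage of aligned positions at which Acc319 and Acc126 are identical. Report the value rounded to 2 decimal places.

Mismatches occur at site 3 (H↔E), site 4 (E↔V), site 5 (I↔A), site 9 (I↔M), site 12 (F↔C), site 16 (R↔V), site 19 (S↔Q), site 20 (R↔T), site 27 (W↔Q).
19 of the 28 sites match, so the percent identity is 19/28 × 100 = 67.86%.

67.86%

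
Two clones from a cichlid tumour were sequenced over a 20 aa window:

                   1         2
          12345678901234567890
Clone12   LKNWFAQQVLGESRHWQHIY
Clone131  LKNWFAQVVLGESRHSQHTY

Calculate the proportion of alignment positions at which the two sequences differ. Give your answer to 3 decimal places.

Differing sites — 8:Q/V; 16:W/S; 19:I/T.
There are 3 differences over 20 sites, so p = 3/20 = 0.150.

0.150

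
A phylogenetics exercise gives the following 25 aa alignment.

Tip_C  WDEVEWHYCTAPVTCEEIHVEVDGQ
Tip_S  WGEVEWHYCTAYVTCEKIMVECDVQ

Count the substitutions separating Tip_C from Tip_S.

Mismatches occur at site 2 (D↔G), site 12 (P↔Y), site 17 (E↔K), site 19 (H↔M), site 22 (V↔C), site 24 (G↔V).
That gives 6 mismatches out of 25 aligned sites, so the Hamming distance is 6.

6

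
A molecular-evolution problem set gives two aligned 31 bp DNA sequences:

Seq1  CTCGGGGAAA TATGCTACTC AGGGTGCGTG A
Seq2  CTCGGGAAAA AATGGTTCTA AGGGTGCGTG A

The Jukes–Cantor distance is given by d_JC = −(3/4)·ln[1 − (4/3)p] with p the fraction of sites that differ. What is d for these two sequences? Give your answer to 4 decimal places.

The sequences differ at positions 7 (G/A), 11 (T/A), 15 (C/G), 17 (A/T), 20 (C/A).
p = 5/31 = 0.161290.
d = −0.75 · ln(1 − (4/3)·0.161290) = −0.75 · ln(0.784947) = −0.75 · (-0.242139) = 0.1816.

0.1816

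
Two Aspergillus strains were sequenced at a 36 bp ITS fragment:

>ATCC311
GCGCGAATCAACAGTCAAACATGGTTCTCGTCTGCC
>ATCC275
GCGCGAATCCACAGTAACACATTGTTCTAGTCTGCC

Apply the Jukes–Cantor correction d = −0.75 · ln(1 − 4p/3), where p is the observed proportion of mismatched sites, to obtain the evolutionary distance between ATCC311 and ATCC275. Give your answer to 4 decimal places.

Differing sites — 10:A/C; 16:C/A; 18:A/C; 23:G/T; 29:C/A.
p = 5/36 = 0.138889.
d = −0.75 · ln(1 − (4/3)·0.138889) = −0.75 · ln(0.814815) = −0.75 · (-0.204794) = 0.1536.

0.1536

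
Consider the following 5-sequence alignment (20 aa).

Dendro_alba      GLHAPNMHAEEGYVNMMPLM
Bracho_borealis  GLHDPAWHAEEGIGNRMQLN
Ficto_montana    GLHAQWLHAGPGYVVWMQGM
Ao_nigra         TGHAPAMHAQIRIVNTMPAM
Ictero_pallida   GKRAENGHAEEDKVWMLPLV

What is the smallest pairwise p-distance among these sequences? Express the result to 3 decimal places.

0.400

Pairwise Hamming distances:
  Dendro_alba vs Bracho_borealis: 8
  Dendro_alba vs Ficto_montana: 9
  Dendro_alba vs Ao_nigra: 9
  Dendro_alba vs Ictero_pallida: 9
  Bracho_borealis vs Ficto_montana: 12
  Bracho_borealis vs Ao_nigra: 12
  Bracho_borealis vs Ictero_pallida: 14
  Ficto_montana vs Ao_nigra: 13
  Ficto_montana vs Ictero_pallida: 15
  Ao_nigra vs Ictero_pallida: 15
The smallest is 8 mismatches, between Dendro_alba and Bracho_borealis; p = 8/20 = 0.400.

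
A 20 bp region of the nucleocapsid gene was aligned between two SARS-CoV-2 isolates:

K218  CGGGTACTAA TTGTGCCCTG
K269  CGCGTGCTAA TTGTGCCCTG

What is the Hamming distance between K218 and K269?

Mismatches occur at site 3 (G/C), site 6 (A/G).
That gives 2 mismatches out of 20 aligned sites, so the Hamming distance is 2.

2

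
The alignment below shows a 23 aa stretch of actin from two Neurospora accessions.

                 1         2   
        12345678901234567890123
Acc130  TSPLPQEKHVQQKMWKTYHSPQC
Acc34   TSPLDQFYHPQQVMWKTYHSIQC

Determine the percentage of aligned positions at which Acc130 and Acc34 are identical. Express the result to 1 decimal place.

Differing sites — 5:P/D; 7:E/F; 8:K/Y; 10:V/P; 13:K/V; 21:P/I.
17 of the 23 sites match, so the percent identity is 17/23 × 100 = 73.9%.

73.9%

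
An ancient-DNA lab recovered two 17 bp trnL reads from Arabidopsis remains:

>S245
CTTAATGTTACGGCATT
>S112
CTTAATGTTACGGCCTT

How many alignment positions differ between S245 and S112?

1

The sequences differ at position 15 (A/C).
That gives 1 mismatch out of 17 aligned sites, so the Hamming distance is 1.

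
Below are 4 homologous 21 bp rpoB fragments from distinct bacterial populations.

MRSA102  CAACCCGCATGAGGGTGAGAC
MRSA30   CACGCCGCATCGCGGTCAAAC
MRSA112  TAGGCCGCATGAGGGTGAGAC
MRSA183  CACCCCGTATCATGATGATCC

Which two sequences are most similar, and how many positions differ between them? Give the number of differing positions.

3

Pairwise Hamming distances:
  MRSA102 vs MRSA30: 7
  MRSA102 vs MRSA112: 3
  MRSA102 vs MRSA183: 7
  MRSA30 vs MRSA112: 7
  MRSA30 vs MRSA183: 8
  MRSA112 vs MRSA183: 9
The smallest is 3, between MRSA102 and MRSA112.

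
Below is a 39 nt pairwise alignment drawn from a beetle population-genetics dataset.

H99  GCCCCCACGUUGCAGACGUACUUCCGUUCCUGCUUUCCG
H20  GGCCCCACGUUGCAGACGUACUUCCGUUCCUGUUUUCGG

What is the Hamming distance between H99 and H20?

3

Mismatches occur at site 2 (C↔G), site 33 (C↔U), site 38 (C↔G).
That gives 3 mismatches out of 39 aligned sites, so the Hamming distance is 3.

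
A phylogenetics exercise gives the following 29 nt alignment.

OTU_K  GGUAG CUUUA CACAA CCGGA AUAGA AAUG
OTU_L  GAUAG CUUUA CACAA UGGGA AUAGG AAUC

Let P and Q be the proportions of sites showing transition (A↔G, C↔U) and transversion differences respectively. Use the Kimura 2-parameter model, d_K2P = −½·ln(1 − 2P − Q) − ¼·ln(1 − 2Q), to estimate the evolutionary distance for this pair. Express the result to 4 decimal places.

Mismatches occur at site 2 (G/A, transition), site 16 (C/U, transition), site 17 (C/G, transversion), site 25 (A/G, transition), site 29 (G/C, transversion).
Of the 5 differences, 3 transitions and 2 transversions over 29 sites: P = 3/29 = 0.103448, Q = 2/29 = 0.068966.
d = −0.5·ln(0.724138) − 0.25·ln(0.862068) = −0.5·(-0.322773) − 0.25·(-0.148421) = 0.1985.

0.1985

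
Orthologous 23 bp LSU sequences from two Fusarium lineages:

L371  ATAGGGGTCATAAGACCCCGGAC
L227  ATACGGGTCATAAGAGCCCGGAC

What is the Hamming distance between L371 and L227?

Mismatches occur at site 4 (G↔C), site 16 (C↔G).
That gives 2 mismatches out of 23 aligned sites, so the Hamming distance is 2.

2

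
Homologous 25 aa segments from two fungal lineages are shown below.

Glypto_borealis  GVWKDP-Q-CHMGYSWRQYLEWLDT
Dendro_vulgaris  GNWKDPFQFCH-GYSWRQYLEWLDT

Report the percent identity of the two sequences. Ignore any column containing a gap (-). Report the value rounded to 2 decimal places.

Excluding the 3 gap columns leaves 22 comparable sites.
Differing sites — 2:V/N.
21 of the 22 comparable sites match, so the percent identity is 21/22 × 100 = 95.45%.

95.45%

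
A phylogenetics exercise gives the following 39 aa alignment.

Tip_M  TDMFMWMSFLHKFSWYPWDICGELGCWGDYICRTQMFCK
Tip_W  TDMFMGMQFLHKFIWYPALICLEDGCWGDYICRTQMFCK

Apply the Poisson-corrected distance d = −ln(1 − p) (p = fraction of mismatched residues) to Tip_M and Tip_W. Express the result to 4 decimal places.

0.1978

Mismatches occur at site 6 (W↔G), site 8 (S↔Q), site 14 (S↔I), site 18 (W↔A), site 19 (D↔L), site 22 (G↔L), site 24 (L↔D).
p = 7/39 = 0.179487.
d = −ln(1 − 0.179487) = −ln(0.820513) = 0.1978.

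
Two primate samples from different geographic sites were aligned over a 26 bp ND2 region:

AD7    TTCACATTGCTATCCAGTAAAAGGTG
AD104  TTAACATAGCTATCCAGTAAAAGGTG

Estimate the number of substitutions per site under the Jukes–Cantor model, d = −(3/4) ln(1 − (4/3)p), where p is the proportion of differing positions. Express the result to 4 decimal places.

Mismatches occur at site 3 (C→A), site 8 (T→A).
p = 2/26 = 0.076923.
d = −0.75 · ln(1 − (4/3)·0.076923) = −0.75 · ln(0.897436) = −0.75 · (-0.108213) = 0.0812.

0.0812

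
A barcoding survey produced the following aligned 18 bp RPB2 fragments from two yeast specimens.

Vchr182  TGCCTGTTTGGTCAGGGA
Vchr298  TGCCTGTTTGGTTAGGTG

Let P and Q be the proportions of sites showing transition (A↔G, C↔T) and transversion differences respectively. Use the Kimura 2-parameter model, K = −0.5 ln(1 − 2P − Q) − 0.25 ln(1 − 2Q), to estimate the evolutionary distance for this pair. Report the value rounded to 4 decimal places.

0.1922

Differing sites — 13:C/T (Ti); 17:G/T (Tv); 18:A/G (Ti).
Of the 3 differences, 2 transitions and 1 transversion over 18 sites: P = 2/18 = 0.111111, Q = 1/18 = 0.055556.
d = −0.5·ln(0.722222) − 0.25·ln(0.888888) = −0.5·(-0.325423) − 0.25·(-0.117784) = 0.1922.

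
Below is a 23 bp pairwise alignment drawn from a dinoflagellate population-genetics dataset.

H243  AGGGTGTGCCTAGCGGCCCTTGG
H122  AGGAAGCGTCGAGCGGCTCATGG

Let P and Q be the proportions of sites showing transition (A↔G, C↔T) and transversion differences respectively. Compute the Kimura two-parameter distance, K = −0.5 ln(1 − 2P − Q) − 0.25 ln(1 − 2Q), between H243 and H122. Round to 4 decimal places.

0.4009

Mismatches occur at site 4 (G↔A, transition), site 5 (T↔A, transversion), site 7 (T↔C, transition), site 9 (C↔T, transition), site 11 (T↔G, transversion), site 18 (C↔T, transition), site 20 (T↔A, transversion).
Of the 7 differences, 4 transitions and 3 transversions over 23 sites: P = 4/23 = 0.173913, Q = 3/23 = 0.130435.
d = −0.5·ln(0.521739) − 0.25·ln(0.739130) = −0.5·(-0.650588) − 0.25·(-0.302281) = 0.4009.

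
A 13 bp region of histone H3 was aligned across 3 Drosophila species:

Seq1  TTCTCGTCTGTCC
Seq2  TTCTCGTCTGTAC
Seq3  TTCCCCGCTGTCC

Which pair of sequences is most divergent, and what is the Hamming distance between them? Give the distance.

Pairwise Hamming distances:
  Seq1 vs Seq2: 1
  Seq1 vs Seq3: 3
  Seq2 vs Seq3: 4
The largest is 4, between Seq2 and Seq3.

4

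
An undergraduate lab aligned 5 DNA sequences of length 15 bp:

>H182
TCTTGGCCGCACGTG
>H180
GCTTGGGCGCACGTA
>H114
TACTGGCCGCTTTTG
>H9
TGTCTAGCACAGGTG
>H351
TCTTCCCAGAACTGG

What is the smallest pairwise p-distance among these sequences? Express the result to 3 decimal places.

Pairwise Hamming distances:
  H182 vs H180: 3
  H182 vs H114: 5
  H182 vs H9: 7
  H182 vs H351: 6
  H180 vs H114: 8
  H180 vs H9: 8
  H180 vs H351: 9
  H114 vs H9: 10
  H114 vs H351: 9
  H9 vs H351: 11
The smallest is 3 mismatches, between H182 and H180; p = 3/15 = 0.200.

0.200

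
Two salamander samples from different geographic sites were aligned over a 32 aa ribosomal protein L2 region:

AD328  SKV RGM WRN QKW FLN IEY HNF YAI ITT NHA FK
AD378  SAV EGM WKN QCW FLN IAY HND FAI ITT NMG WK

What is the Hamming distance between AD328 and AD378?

10

Mismatches occur at site 2 (K/A), site 4 (R/E), site 8 (R/K), site 11 (K/C), site 17 (E/A), site 21 (F/D), site 22 (Y/F), site 29 (H/M), site 30 (A/G), site 31 (F/W).
That gives 10 mismatches out of 32 aligned sites, so the Hamming distance is 10.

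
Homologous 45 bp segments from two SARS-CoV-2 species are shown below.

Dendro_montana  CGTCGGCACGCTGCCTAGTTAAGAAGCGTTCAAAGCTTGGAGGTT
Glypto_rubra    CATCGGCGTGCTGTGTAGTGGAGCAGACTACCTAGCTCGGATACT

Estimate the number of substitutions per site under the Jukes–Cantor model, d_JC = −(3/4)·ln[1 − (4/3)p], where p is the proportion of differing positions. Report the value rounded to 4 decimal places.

0.5254

Differing sites — 2:G/A; 8:A/G; 9:C/T; 14:C/T; 15:C/G; 20:T/G; 21:A/G; 24:A/C; 27:C/A; 28:G/C; 30:T/A; 32:A/C; 33:A/T; 38:T/C; 42:G/T; 43:G/A; 44:T/C.
p = 17/45 = 0.377778.
d = −0.75 · ln(1 − (4/3)·0.377778) = −0.75 · ln(0.496296) = −0.75 · (-0.700583) = 0.5254.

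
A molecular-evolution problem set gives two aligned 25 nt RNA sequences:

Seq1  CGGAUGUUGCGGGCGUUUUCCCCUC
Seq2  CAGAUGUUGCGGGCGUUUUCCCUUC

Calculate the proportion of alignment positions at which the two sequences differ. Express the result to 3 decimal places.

Differing sites — 2:G/A; 23:C/U.
There are 2 differences over 25 sites, so p = 2/25 = 0.080.

0.080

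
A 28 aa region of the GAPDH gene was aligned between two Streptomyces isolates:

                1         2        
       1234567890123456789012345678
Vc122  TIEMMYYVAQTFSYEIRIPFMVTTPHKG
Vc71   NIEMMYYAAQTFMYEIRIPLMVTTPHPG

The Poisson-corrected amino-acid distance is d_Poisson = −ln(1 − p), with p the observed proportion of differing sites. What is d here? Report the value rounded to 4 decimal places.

0.1967

The sequences differ at positions 1 (T/N), 8 (V/A), 13 (S/M), 20 (F/L), 27 (K/P).
p = 5/28 = 0.178571.
d = −ln(1 − 0.178571) = −ln(0.821429) = 0.1967.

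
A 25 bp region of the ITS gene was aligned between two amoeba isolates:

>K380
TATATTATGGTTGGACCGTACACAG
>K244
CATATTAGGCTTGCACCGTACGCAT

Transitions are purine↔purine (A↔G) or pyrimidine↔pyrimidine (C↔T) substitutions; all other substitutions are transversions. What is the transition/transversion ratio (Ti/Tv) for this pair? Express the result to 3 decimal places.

0.500

Differing sites — 1:T/C (Ti); 8:T/G (Tv); 10:G/C (Tv); 14:G/C (Tv); 22:A/G (Ti); 25:G/T (Tv).
Of the 6 differences, 2 transitions and 4 transversions, so Ti/Tv = 2/4 = 0.500.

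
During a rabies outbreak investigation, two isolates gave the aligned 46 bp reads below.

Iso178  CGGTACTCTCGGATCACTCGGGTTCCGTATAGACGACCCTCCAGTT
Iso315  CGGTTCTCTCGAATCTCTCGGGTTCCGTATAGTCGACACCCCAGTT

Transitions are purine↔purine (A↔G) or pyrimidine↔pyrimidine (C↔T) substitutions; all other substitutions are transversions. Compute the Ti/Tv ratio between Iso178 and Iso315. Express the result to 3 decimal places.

The sequences differ at positions 5 (A/T, transversion), 12 (G/A, transition), 16 (A/T, transversion), 33 (A/T, transversion), 38 (C/A, transversion), 40 (T/C, transition).
Of the 6 differences, 2 transitions and 4 transversions, so Ti/Tv = 2/4 = 0.500.

0.500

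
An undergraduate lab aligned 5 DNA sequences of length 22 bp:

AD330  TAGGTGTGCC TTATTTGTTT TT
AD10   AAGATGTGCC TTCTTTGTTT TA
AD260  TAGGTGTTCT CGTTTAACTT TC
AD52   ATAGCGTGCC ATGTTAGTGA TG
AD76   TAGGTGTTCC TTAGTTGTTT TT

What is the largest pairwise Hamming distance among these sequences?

14

Pairwise Hamming distances:
  AD330 vs AD10: 4
  AD330 vs AD260: 9
  AD330 vs AD52: 10
  AD330 vs AD76: 2
  AD10 vs AD260: 11
  AD10 vs AD52: 10
  AD10 vs AD76: 6
  AD260 vs AD52: 14
  AD260 vs AD76: 9
  AD52 vs AD76: 12
The largest is 14, between AD260 and AD52.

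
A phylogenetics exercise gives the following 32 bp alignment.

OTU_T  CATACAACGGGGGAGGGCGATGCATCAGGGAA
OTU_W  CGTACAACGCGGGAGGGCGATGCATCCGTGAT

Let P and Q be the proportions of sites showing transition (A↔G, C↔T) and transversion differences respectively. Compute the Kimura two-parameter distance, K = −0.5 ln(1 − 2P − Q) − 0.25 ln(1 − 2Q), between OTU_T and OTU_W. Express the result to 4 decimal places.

0.1757

Mismatches occur at site 2 (A→G, transition), site 10 (G→C, transversion), site 27 (A→C, transversion), site 29 (G→T, transversion), site 32 (A→T, transversion).
Of the 5 differences, 1 transition and 4 transversions over 32 sites: P = 1/32 = 0.031250, Q = 4/32 = 0.125000.
d = −0.5·ln(0.812500) − 0.25·ln(0.750000) = −0.5·(-0.207639) − 0.25·(-0.287682) = 0.1757.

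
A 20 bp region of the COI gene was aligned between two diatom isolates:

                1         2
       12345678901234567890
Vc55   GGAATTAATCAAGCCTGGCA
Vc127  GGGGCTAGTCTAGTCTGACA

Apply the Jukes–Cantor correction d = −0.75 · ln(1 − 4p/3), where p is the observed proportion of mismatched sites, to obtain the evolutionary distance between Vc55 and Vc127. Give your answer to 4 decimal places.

The sequences differ at positions 3 (A/G), 4 (A/G), 5 (T/C), 8 (A/G), 11 (A/T), 14 (C/T), 18 (G/A).
p = 7/20 = 0.350000.
d = −0.75 · ln(1 − (4/3)·0.350000) = −0.75 · ln(0.533333) = −0.75 · (-0.628609) = 0.4715.

0.4715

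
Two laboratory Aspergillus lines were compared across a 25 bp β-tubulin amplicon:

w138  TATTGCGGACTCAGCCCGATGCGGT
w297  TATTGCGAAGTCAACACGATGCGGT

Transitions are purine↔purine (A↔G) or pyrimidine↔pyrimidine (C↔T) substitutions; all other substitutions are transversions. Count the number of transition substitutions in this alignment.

2

Mismatches occur at site 8 (G/A, transition), site 10 (C/G, transversion), site 14 (G/A, transition), site 16 (C/A, transversion).
Of the 4 differences, 2 transitions and 2 transversions, so the answer is 2.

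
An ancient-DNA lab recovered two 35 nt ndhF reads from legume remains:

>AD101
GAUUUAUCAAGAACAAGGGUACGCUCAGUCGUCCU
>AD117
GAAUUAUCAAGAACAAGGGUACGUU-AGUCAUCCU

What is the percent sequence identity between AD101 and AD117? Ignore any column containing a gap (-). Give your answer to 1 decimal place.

Excluding the 1 gap column leaves 34 comparable sites.
Mismatches occur at site 3 (U→A), site 24 (C→U), site 31 (G→A).
31 of the 34 comparable sites match, so the percent identity is 31/34 × 100 = 91.2%.

91.2%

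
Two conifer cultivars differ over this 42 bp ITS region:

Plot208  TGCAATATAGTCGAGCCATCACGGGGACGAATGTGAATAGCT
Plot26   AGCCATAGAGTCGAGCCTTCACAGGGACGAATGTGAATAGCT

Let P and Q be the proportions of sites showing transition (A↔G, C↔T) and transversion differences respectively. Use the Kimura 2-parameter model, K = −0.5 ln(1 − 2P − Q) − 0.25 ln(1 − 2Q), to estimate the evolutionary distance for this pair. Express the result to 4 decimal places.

Differing sites — 1:T/A (Tv); 4:A/C (Tv); 8:T/G (Tv); 18:A/T (Tv); 23:G/A (Ti).
Of the 5 differences, 1 transition and 4 transversions over 42 sites: P = 1/42 = 0.023810, Q = 4/42 = 0.095238.
d = −0.5·ln(0.857142) − 0.25·ln(0.809524) = −0.5·(-0.154152) − 0.25·(-0.211309) = 0.1299.

0.1299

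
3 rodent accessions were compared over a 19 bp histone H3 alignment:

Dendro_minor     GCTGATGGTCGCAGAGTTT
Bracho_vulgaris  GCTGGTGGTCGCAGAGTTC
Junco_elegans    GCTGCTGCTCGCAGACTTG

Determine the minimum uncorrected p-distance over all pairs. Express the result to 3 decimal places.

Pairwise Hamming distances:
  Dendro_minor vs Bracho_vulgaris: 2
  Dendro_minor vs Junco_elegans: 4
  Bracho_vulgaris vs Junco_elegans: 4
The smallest is 2 mismatches, between Dendro_minor and Bracho_vulgaris; p = 2/19 = 0.105.

0.105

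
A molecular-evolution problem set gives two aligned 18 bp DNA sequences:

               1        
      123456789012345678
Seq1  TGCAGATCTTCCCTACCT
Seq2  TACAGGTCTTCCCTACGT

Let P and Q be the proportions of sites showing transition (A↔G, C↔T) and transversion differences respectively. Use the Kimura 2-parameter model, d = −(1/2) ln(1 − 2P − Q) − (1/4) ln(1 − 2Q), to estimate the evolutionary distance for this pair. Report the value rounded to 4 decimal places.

0.1922

Mismatches occur at site 2 (G/A, transition), site 6 (A/G, transition), site 17 (C/G, transversion).
Of the 3 differences, 2 transitions and 1 transversion over 18 sites: P = 2/18 = 0.111111, Q = 1/18 = 0.055556.
d = −0.5·ln(0.722222) − 0.25·ln(0.888888) = −0.5·(-0.325423) − 0.25·(-0.117784) = 0.1922.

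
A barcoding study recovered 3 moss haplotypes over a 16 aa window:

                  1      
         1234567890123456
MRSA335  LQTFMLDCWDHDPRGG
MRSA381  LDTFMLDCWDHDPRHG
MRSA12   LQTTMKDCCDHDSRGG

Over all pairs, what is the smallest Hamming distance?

Pairwise Hamming distances:
  MRSA335 vs MRSA381: 2
  MRSA335 vs MRSA12: 4
  MRSA381 vs MRSA12: 6
The smallest is 2, between MRSA335 and MRSA381.

2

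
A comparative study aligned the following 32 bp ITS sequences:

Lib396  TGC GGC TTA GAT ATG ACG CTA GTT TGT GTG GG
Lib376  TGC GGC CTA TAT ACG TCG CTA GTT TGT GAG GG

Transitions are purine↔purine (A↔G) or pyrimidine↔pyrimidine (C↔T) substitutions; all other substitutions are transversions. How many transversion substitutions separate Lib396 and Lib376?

Differing sites — 7:T/C (Ti); 10:G/T (Tv); 14:T/C (Ti); 16:A/T (Tv); 29:T/A (Tv).
Of the 5 differences, 2 transitions and 3 transversions, so the answer is 3.

3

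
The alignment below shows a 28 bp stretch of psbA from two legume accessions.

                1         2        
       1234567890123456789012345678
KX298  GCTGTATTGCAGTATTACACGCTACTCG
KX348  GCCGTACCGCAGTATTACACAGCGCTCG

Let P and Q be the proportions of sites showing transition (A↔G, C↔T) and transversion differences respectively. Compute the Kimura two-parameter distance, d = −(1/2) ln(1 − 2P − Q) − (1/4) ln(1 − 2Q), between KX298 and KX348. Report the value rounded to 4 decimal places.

The sequences differ at positions 3 (T/C, transition), 7 (T/C, transition), 8 (T/C, transition), 21 (G/A, transition), 22 (C/G, transversion), 23 (T/C, transition), 24 (A/G, transition).
Of the 7 differences, 6 transitions and 1 transversion over 28 sites: P = 6/28 = 0.214286, Q = 1/28 = 0.035714.
d = −0.5·ln(0.535714) − 0.25·ln(0.928572) = −0.5·(-0.624155) − 0.25·(-0.074107) = 0.3306.

0.3306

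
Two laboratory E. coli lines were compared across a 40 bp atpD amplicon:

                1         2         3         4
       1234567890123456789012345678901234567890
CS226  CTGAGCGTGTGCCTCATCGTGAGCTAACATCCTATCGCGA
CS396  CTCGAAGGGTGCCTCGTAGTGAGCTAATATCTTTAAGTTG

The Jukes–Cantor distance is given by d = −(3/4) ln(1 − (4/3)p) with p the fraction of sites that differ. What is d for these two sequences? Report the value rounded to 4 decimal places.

0.5199

Differing sites — 3:G/C; 4:A/G; 5:G/A; 6:C/A; 8:T/G; 16:A/G; 18:C/A; 28:C/T; 32:C/T; 34:A/T; 35:T/A; 36:C/A; 38:C/T; 39:G/T; 40:A/G.
p = 15/40 = 0.375000.
d = −0.75 · ln(1 − (4/3)·0.375000) = −0.75 · ln(0.500000) = −0.75 · (-0.693147) = 0.5199.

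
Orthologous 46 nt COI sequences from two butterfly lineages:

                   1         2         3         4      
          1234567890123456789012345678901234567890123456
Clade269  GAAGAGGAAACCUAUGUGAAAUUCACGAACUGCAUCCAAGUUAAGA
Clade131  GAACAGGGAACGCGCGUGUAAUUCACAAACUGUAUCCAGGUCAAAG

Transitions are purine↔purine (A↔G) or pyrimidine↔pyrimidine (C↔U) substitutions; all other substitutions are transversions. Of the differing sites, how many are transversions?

3

The sequences differ at positions 4 (G/C, transversion), 8 (A/G, transition), 12 (C/G, transversion), 13 (U/C, transition), 14 (A/G, transition), 15 (U/C, transition), 19 (A/U, transversion), 27 (G/A, transition), 33 (C/U, transition), 39 (A/G, transition), 42 (U/C, transition), 45 (G/A, transition), 46 (A/G, transition).
Of the 13 differences, 10 transitions and 3 transversions, so the answer is 3.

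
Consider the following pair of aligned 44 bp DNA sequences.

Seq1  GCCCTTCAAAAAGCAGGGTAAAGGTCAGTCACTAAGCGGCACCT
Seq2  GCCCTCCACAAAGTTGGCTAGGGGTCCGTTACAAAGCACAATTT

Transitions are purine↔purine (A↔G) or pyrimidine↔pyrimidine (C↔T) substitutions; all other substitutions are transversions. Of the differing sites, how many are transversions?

7

Differing sites — 6:T/C (Ti); 9:A/C (Tv); 14:C/T (Ti); 15:A/T (Tv); 18:G/C (Tv); 21:A/G (Ti); 22:A/G (Ti); 27:A/C (Tv); 30:C/T (Ti); 33:T/A (Tv); 38:G/A (Ti); 39:G/C (Tv); 40:C/A (Tv); 42:C/T (Ti); 43:C/T (Ti).
Of the 15 differences, 8 transitions and 7 transversions, so the answer is 7.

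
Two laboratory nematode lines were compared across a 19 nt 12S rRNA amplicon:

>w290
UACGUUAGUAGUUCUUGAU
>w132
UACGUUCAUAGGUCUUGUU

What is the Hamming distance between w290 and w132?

4

Mismatches occur at site 7 (A/C), site 8 (G/A), site 12 (U/G), site 18 (A/U).
That gives 4 mismatches out of 19 aligned sites, so the Hamming distance is 4.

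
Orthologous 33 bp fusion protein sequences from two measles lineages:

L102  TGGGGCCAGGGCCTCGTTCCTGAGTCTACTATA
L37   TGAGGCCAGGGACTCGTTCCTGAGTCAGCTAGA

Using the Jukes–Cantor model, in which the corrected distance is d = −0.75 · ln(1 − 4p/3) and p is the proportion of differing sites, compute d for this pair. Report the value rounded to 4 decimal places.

0.1693

Mismatches occur at site 3 (G↔A), site 12 (C↔A), site 27 (T↔A), site 28 (A↔G), site 32 (T↔G).
p = 5/33 = 0.151515.
d = −0.75 · ln(1 − (4/3)·0.151515) = −0.75 · ln(0.797980) = −0.75 · (-0.225672) = 0.1693.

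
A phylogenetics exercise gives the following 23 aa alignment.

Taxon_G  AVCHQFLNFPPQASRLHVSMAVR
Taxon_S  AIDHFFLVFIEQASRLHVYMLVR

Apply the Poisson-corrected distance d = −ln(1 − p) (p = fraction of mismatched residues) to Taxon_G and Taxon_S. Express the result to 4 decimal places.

0.4274

Differing sites — 2:V/I; 3:C/D; 5:Q/F; 8:N/V; 10:P/I; 11:P/E; 19:S/Y; 21:A/L.
p = 8/23 = 0.347826.
d = −ln(1 − 0.347826) = −ln(0.652174) = 0.4274.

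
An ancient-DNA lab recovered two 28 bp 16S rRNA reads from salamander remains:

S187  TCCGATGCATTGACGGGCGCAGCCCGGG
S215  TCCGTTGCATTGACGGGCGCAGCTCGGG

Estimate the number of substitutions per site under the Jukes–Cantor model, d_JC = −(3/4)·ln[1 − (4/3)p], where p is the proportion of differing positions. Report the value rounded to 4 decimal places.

Mismatches occur at site 5 (A↔T), site 24 (C↔T).
p = 2/28 = 0.071429.
d = −0.75 · ln(1 − (4/3)·0.071429) = −0.75 · ln(0.904761) = −0.75 · (-0.100084) = 0.0751.

0.0751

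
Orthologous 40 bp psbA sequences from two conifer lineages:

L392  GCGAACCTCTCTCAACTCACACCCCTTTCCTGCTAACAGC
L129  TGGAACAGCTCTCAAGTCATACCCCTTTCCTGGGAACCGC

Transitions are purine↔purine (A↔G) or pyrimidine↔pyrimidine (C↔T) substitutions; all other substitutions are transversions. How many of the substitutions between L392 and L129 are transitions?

The sequences differ at positions 1 (G/T, transversion), 2 (C/G, transversion), 7 (C/A, transversion), 8 (T/G, transversion), 16 (C/G, transversion), 20 (C/T, transition), 33 (C/G, transversion), 34 (T/G, transversion), 38 (A/C, transversion).
Of the 9 differences, 1 transition and 8 transversions, so the answer is 1.

1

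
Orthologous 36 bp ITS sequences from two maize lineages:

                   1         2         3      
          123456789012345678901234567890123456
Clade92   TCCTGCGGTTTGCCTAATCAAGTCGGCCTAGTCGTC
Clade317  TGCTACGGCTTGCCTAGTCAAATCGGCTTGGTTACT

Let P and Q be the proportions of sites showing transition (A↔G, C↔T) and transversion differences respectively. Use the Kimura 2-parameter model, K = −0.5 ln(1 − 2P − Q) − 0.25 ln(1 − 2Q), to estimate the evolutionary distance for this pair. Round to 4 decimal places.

0.4520

The sequences differ at positions 2 (C/G, transversion), 5 (G/A, transition), 9 (T/C, transition), 17 (A/G, transition), 22 (G/A, transition), 28 (C/T, transition), 30 (A/G, transition), 33 (C/T, transition), 34 (G/A, transition), 35 (T/C, transition), 36 (C/T, transition).
Of the 11 differences, 10 transitions and 1 transversion over 36 sites: P = 10/36 = 0.277778, Q = 1/36 = 0.027778.
d = −0.5·ln(0.416666) − 0.25·ln(0.944444) = −0.5·(-0.875470) − 0.25·(-0.057159) = 0.4520.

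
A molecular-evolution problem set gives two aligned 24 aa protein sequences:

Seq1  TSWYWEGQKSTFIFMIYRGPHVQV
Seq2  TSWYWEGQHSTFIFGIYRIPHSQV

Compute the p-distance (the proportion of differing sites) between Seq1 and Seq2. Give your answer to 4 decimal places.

0.1667

The sequences differ at positions 9 (K/H), 15 (M/G), 19 (G/I), 22 (V/S).
There are 4 differences over 24 sites, so p = 4/24 = 0.1667.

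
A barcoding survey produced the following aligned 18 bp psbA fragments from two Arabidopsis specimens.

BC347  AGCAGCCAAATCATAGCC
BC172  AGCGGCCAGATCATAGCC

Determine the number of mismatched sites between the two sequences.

The sequences differ at positions 4 (A/G), 9 (A/G).
That gives 2 mismatches out of 18 aligned sites, so the Hamming distance is 2.

2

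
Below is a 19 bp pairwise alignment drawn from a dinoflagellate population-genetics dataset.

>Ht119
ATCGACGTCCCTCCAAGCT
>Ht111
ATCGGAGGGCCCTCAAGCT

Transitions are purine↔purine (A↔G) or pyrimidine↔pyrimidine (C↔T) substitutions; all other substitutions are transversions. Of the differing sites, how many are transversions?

3

The sequences differ at positions 5 (A/G, transition), 6 (C/A, transversion), 8 (T/G, transversion), 9 (C/G, transversion), 12 (T/C, transition), 13 (C/T, transition).
Of the 6 differences, 3 transitions and 3 transversions, so the answer is 3.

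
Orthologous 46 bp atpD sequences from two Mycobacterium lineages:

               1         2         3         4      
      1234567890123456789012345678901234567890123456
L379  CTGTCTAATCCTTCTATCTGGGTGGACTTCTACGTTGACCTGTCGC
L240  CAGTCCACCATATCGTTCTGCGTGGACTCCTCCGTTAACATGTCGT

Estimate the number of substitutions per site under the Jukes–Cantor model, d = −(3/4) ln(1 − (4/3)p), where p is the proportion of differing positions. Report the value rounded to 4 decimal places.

The sequences differ at positions 2 (T/A), 6 (T/C), 8 (A/C), 9 (T/C), 10 (C/A), 11 (C/T), 12 (T/A), 15 (T/G), 16 (A/T), 21 (G/C), 29 (T/C), 32 (A/C), 37 (G/A), 40 (C/A), 46 (C/T).
p = 15/46 = 0.326087.
d = −0.75 · ln(1 − (4/3)·0.326087) = −0.75 · ln(0.565217) = −0.75 · (-0.570546) = 0.4279.

0.4279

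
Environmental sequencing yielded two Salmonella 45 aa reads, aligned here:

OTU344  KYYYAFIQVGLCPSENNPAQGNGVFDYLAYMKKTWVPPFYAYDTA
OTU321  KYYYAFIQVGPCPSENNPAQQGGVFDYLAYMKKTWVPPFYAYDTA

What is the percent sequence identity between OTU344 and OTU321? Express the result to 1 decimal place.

93.3%

Differing sites — 11:L/P; 21:G/Q; 22:N/G.
42 of the 45 sites match, so the percent identity is 42/45 × 100 = 93.3%.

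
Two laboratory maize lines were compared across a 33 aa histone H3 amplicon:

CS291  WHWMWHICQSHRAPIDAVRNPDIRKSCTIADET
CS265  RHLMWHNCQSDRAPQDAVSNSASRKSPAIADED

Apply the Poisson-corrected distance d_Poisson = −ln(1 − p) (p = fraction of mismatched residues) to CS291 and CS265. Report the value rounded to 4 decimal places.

0.4520

The sequences differ at positions 1 (W/R), 3 (W/L), 7 (I/N), 11 (H/D), 15 (I/Q), 19 (R/S), 21 (P/S), 22 (D/A), 23 (I/S), 27 (C/P), 28 (T/A), 33 (T/D).
p = 12/33 = 0.363636.
d = −ln(1 − 0.363636) = −ln(0.636364) = 0.4520.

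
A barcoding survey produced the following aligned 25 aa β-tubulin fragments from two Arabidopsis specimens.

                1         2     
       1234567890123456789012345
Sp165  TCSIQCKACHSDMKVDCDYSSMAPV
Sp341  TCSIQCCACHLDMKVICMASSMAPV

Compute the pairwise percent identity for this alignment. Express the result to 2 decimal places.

Differing sites — 7:K/C; 11:S/L; 16:D/I; 18:D/M; 19:Y/A.
20 of the 25 sites match, so the percent identity is 20/25 × 100 = 80.00%.

80.00%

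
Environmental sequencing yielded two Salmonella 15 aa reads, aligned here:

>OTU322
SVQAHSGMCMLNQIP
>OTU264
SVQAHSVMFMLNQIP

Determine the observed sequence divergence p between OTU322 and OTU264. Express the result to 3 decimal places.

0.133

Differing sites — 7:G/V; 9:C/F.
There are 2 differences over 15 sites, so p = 2/15 = 0.133.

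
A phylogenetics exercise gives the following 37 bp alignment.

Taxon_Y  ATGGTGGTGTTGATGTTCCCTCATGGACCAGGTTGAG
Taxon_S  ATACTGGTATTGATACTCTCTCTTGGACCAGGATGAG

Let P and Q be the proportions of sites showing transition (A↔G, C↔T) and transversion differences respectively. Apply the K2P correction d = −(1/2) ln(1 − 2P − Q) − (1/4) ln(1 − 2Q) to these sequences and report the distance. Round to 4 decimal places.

0.2607

The sequences differ at positions 3 (G/A, transition), 4 (G/C, transversion), 9 (G/A, transition), 15 (G/A, transition), 16 (T/C, transition), 19 (C/T, transition), 23 (A/T, transversion), 33 (T/A, transversion).
Of the 8 differences, 5 transitions and 3 transversions over 37 sites: P = 5/37 = 0.135135, Q = 3/37 = 0.081081.
d = −0.5·ln(0.648649) − 0.25·ln(0.837838) = −0.5·(-0.432864) − 0.25·(-0.176931) = 0.2607.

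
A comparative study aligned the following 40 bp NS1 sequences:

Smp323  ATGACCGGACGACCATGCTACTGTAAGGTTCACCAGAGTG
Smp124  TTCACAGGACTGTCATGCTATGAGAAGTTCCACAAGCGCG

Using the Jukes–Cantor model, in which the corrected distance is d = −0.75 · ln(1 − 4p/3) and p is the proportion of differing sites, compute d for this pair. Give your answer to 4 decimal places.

Differing sites — 1:A/T; 3:G/C; 6:C/A; 11:G/T; 12:A/G; 13:C/T; 21:C/T; 22:T/G; 23:G/A; 24:T/G; 28:G/T; 30:T/C; 34:C/A; 37:A/C; 39:T/C.
p = 15/40 = 0.375000.
d = −0.75 · ln(1 − (4/3)·0.375000) = −0.75 · ln(0.500000) = −0.75 · (-0.693147) = 0.5199.

0.5199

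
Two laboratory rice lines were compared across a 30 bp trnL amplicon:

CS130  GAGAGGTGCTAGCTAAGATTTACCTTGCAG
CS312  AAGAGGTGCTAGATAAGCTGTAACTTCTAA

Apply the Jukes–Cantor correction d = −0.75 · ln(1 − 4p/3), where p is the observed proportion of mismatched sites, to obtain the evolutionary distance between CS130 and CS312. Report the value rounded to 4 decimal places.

0.3295

Mismatches occur at site 1 (G→A), site 13 (C→A), site 18 (A→C), site 20 (T→G), site 23 (C→A), site 27 (G→C), site 28 (C→T), site 30 (G→A).
p = 8/30 = 0.266667.
d = −0.75 · ln(1 − (4/3)·0.266667) = −0.75 · ln(0.644444) = −0.75 · (-0.439367) = 0.3295.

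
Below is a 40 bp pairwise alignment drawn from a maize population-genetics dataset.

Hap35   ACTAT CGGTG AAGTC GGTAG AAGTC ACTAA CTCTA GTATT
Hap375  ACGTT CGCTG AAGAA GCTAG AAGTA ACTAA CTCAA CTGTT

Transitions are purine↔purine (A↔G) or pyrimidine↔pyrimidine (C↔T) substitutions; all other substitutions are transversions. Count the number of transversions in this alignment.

9

Mismatches occur at site 3 (T↔G, transversion), site 4 (A↔T, transversion), site 8 (G↔C, transversion), site 14 (T↔A, transversion), site 15 (C↔A, transversion), site 17 (G↔C, transversion), site 25 (C↔A, transversion), site 34 (T↔A, transversion), site 36 (G↔C, transversion), site 38 (A↔G, transition).
Of the 10 differences, 1 transition and 9 transversions, so the answer is 9.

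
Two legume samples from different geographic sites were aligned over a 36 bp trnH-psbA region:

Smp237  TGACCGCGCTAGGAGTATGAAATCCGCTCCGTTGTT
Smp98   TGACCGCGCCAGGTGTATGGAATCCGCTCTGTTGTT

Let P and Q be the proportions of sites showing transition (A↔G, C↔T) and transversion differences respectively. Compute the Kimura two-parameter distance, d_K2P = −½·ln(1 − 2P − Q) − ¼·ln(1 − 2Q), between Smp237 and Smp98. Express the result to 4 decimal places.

Differing sites — 10:T/C (Ti); 14:A/T (Tv); 20:A/G (Ti); 30:C/T (Ti).
Of the 4 differences, 3 transitions and 1 transversion over 36 sites: P = 3/36 = 0.083333, Q = 1/36 = 0.027778.
d = −0.5·ln(0.805556) − 0.25·ln(0.944444) = −0.5·(-0.216223) − 0.25·(-0.057159) = 0.1224.

0.1224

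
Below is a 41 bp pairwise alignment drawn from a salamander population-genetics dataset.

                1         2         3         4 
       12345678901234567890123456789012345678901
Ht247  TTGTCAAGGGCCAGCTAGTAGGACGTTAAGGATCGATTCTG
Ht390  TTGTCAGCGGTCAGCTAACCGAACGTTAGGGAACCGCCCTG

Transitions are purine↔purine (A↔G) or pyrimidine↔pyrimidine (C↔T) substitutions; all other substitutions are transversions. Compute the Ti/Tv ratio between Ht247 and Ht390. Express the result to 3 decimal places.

2.250

Differing sites — 7:A/G (Ti); 8:G/C (Tv); 11:C/T (Ti); 18:G/A (Ti); 19:T/C (Ti); 20:A/C (Tv); 22:G/A (Ti); 29:A/G (Ti); 33:T/A (Tv); 35:G/C (Tv); 36:A/G (Ti); 37:T/C (Ti); 38:T/C (Ti).
Of the 13 differences, 9 transitions and 4 transversions, so Ti/Tv = 9/4 = 2.250.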